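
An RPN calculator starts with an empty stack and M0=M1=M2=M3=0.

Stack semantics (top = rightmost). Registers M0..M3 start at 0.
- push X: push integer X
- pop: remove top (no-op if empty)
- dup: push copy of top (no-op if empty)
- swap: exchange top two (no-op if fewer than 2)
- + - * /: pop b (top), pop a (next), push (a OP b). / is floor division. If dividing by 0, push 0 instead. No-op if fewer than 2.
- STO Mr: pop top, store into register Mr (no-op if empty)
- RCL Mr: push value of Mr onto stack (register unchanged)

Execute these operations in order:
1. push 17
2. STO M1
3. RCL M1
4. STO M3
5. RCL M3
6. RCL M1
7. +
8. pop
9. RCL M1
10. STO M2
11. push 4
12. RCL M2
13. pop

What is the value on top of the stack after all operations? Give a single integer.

After op 1 (push 17): stack=[17] mem=[0,0,0,0]
After op 2 (STO M1): stack=[empty] mem=[0,17,0,0]
After op 3 (RCL M1): stack=[17] mem=[0,17,0,0]
After op 4 (STO M3): stack=[empty] mem=[0,17,0,17]
After op 5 (RCL M3): stack=[17] mem=[0,17,0,17]
After op 6 (RCL M1): stack=[17,17] mem=[0,17,0,17]
After op 7 (+): stack=[34] mem=[0,17,0,17]
After op 8 (pop): stack=[empty] mem=[0,17,0,17]
After op 9 (RCL M1): stack=[17] mem=[0,17,0,17]
After op 10 (STO M2): stack=[empty] mem=[0,17,17,17]
After op 11 (push 4): stack=[4] mem=[0,17,17,17]
After op 12 (RCL M2): stack=[4,17] mem=[0,17,17,17]
After op 13 (pop): stack=[4] mem=[0,17,17,17]

Answer: 4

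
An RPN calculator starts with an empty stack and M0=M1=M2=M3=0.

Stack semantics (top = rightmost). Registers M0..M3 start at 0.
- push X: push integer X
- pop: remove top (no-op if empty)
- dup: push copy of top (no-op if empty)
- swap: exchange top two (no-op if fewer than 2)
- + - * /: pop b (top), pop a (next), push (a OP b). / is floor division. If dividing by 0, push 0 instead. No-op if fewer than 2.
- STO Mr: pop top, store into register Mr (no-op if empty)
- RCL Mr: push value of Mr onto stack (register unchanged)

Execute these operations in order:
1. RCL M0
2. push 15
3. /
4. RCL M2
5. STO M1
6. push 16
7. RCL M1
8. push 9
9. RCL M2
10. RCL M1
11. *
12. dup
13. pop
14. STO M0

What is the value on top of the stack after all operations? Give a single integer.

After op 1 (RCL M0): stack=[0] mem=[0,0,0,0]
After op 2 (push 15): stack=[0,15] mem=[0,0,0,0]
After op 3 (/): stack=[0] mem=[0,0,0,0]
After op 4 (RCL M2): stack=[0,0] mem=[0,0,0,0]
After op 5 (STO M1): stack=[0] mem=[0,0,0,0]
After op 6 (push 16): stack=[0,16] mem=[0,0,0,0]
After op 7 (RCL M1): stack=[0,16,0] mem=[0,0,0,0]
After op 8 (push 9): stack=[0,16,0,9] mem=[0,0,0,0]
After op 9 (RCL M2): stack=[0,16,0,9,0] mem=[0,0,0,0]
After op 10 (RCL M1): stack=[0,16,0,9,0,0] mem=[0,0,0,0]
After op 11 (*): stack=[0,16,0,9,0] mem=[0,0,0,0]
After op 12 (dup): stack=[0,16,0,9,0,0] mem=[0,0,0,0]
After op 13 (pop): stack=[0,16,0,9,0] mem=[0,0,0,0]
After op 14 (STO M0): stack=[0,16,0,9] mem=[0,0,0,0]

Answer: 9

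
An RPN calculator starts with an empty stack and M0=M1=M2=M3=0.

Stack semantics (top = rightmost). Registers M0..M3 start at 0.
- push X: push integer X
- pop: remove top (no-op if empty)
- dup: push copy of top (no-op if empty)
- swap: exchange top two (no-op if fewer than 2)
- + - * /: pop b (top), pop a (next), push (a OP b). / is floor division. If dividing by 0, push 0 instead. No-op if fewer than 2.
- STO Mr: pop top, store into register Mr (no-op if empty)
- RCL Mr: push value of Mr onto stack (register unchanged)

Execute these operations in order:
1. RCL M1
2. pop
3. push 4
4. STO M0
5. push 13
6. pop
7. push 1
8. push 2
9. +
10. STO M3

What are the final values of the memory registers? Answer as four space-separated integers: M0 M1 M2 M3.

Answer: 4 0 0 3

Derivation:
After op 1 (RCL M1): stack=[0] mem=[0,0,0,0]
After op 2 (pop): stack=[empty] mem=[0,0,0,0]
After op 3 (push 4): stack=[4] mem=[0,0,0,0]
After op 4 (STO M0): stack=[empty] mem=[4,0,0,0]
After op 5 (push 13): stack=[13] mem=[4,0,0,0]
After op 6 (pop): stack=[empty] mem=[4,0,0,0]
After op 7 (push 1): stack=[1] mem=[4,0,0,0]
After op 8 (push 2): stack=[1,2] mem=[4,0,0,0]
After op 9 (+): stack=[3] mem=[4,0,0,0]
After op 10 (STO M3): stack=[empty] mem=[4,0,0,3]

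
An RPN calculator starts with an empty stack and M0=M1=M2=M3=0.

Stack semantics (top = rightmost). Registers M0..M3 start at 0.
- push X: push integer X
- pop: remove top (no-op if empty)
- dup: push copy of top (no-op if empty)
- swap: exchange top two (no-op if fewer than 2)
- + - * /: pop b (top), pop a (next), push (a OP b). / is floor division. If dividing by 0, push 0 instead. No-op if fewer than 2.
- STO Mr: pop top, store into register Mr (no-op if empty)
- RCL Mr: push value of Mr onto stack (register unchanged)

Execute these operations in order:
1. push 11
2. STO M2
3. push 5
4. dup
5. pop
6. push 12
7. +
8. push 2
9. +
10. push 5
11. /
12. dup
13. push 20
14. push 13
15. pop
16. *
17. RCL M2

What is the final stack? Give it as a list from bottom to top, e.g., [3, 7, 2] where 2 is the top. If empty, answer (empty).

After op 1 (push 11): stack=[11] mem=[0,0,0,0]
After op 2 (STO M2): stack=[empty] mem=[0,0,11,0]
After op 3 (push 5): stack=[5] mem=[0,0,11,0]
After op 4 (dup): stack=[5,5] mem=[0,0,11,0]
After op 5 (pop): stack=[5] mem=[0,0,11,0]
After op 6 (push 12): stack=[5,12] mem=[0,0,11,0]
After op 7 (+): stack=[17] mem=[0,0,11,0]
After op 8 (push 2): stack=[17,2] mem=[0,0,11,0]
After op 9 (+): stack=[19] mem=[0,0,11,0]
After op 10 (push 5): stack=[19,5] mem=[0,0,11,0]
After op 11 (/): stack=[3] mem=[0,0,11,0]
After op 12 (dup): stack=[3,3] mem=[0,0,11,0]
After op 13 (push 20): stack=[3,3,20] mem=[0,0,11,0]
After op 14 (push 13): stack=[3,3,20,13] mem=[0,0,11,0]
After op 15 (pop): stack=[3,3,20] mem=[0,0,11,0]
After op 16 (*): stack=[3,60] mem=[0,0,11,0]
After op 17 (RCL M2): stack=[3,60,11] mem=[0,0,11,0]

Answer: [3, 60, 11]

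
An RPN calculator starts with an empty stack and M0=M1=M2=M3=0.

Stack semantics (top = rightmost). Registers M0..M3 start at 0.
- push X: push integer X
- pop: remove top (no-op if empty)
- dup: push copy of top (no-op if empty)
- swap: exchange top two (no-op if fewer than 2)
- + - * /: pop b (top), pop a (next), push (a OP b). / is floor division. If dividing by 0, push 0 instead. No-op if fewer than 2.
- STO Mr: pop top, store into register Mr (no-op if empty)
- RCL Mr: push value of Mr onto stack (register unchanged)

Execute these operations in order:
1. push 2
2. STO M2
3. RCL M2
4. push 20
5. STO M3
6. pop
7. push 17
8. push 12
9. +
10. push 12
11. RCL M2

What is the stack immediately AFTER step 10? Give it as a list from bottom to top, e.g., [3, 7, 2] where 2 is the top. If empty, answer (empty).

After op 1 (push 2): stack=[2] mem=[0,0,0,0]
After op 2 (STO M2): stack=[empty] mem=[0,0,2,0]
After op 3 (RCL M2): stack=[2] mem=[0,0,2,0]
After op 4 (push 20): stack=[2,20] mem=[0,0,2,0]
After op 5 (STO M3): stack=[2] mem=[0,0,2,20]
After op 6 (pop): stack=[empty] mem=[0,0,2,20]
After op 7 (push 17): stack=[17] mem=[0,0,2,20]
After op 8 (push 12): stack=[17,12] mem=[0,0,2,20]
After op 9 (+): stack=[29] mem=[0,0,2,20]
After op 10 (push 12): stack=[29,12] mem=[0,0,2,20]

[29, 12]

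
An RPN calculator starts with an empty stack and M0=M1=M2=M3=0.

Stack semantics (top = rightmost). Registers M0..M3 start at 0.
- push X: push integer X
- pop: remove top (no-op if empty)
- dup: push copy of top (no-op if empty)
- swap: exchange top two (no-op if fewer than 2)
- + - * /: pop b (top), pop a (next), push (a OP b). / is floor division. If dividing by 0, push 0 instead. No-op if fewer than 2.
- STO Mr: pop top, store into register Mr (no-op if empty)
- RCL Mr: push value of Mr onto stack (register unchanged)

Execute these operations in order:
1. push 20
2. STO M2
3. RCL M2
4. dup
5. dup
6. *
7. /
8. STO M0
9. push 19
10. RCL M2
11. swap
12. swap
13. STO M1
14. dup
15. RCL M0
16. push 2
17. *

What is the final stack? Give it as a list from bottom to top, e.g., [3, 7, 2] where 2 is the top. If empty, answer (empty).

After op 1 (push 20): stack=[20] mem=[0,0,0,0]
After op 2 (STO M2): stack=[empty] mem=[0,0,20,0]
After op 3 (RCL M2): stack=[20] mem=[0,0,20,0]
After op 4 (dup): stack=[20,20] mem=[0,0,20,0]
After op 5 (dup): stack=[20,20,20] mem=[0,0,20,0]
After op 6 (*): stack=[20,400] mem=[0,0,20,0]
After op 7 (/): stack=[0] mem=[0,0,20,0]
After op 8 (STO M0): stack=[empty] mem=[0,0,20,0]
After op 9 (push 19): stack=[19] mem=[0,0,20,0]
After op 10 (RCL M2): stack=[19,20] mem=[0,0,20,0]
After op 11 (swap): stack=[20,19] mem=[0,0,20,0]
After op 12 (swap): stack=[19,20] mem=[0,0,20,0]
After op 13 (STO M1): stack=[19] mem=[0,20,20,0]
After op 14 (dup): stack=[19,19] mem=[0,20,20,0]
After op 15 (RCL M0): stack=[19,19,0] mem=[0,20,20,0]
After op 16 (push 2): stack=[19,19,0,2] mem=[0,20,20,0]
After op 17 (*): stack=[19,19,0] mem=[0,20,20,0]

Answer: [19, 19, 0]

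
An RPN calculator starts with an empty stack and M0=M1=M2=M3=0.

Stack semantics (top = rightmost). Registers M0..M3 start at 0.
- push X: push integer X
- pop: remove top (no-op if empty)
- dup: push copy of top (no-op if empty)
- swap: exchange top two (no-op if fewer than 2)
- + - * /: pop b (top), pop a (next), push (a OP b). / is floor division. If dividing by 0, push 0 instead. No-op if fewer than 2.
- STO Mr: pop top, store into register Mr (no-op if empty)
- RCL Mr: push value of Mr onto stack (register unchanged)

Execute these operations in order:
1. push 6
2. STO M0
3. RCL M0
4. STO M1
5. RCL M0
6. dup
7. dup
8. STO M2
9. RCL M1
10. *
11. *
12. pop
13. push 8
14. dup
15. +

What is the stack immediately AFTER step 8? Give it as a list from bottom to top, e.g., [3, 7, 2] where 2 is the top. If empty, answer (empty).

After op 1 (push 6): stack=[6] mem=[0,0,0,0]
After op 2 (STO M0): stack=[empty] mem=[6,0,0,0]
After op 3 (RCL M0): stack=[6] mem=[6,0,0,0]
After op 4 (STO M1): stack=[empty] mem=[6,6,0,0]
After op 5 (RCL M0): stack=[6] mem=[6,6,0,0]
After op 6 (dup): stack=[6,6] mem=[6,6,0,0]
After op 7 (dup): stack=[6,6,6] mem=[6,6,0,0]
After op 8 (STO M2): stack=[6,6] mem=[6,6,6,0]

[6, 6]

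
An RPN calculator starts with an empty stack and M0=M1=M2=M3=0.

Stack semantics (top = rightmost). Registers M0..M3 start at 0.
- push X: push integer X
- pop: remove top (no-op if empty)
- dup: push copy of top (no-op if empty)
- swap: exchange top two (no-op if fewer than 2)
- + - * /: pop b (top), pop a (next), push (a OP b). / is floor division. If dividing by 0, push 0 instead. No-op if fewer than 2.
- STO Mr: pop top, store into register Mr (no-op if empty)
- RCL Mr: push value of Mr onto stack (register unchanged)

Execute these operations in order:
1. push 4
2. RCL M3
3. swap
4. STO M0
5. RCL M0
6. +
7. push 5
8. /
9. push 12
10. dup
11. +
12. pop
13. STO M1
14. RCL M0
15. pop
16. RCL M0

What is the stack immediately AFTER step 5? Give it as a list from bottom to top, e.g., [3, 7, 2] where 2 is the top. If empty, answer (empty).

After op 1 (push 4): stack=[4] mem=[0,0,0,0]
After op 2 (RCL M3): stack=[4,0] mem=[0,0,0,0]
After op 3 (swap): stack=[0,4] mem=[0,0,0,0]
After op 4 (STO M0): stack=[0] mem=[4,0,0,0]
After op 5 (RCL M0): stack=[0,4] mem=[4,0,0,0]

[0, 4]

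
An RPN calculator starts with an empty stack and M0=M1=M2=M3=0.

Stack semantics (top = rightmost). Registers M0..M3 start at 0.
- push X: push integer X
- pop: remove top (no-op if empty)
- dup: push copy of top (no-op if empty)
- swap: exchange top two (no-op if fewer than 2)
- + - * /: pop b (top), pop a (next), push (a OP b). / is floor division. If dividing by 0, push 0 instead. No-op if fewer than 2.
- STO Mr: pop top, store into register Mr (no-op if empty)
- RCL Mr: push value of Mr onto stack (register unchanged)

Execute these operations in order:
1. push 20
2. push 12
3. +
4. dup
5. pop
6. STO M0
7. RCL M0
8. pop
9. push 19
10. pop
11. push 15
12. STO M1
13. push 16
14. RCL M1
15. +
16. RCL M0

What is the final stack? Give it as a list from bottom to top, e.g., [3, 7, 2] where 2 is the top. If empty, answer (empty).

Answer: [31, 32]

Derivation:
After op 1 (push 20): stack=[20] mem=[0,0,0,0]
After op 2 (push 12): stack=[20,12] mem=[0,0,0,0]
After op 3 (+): stack=[32] mem=[0,0,0,0]
After op 4 (dup): stack=[32,32] mem=[0,0,0,0]
After op 5 (pop): stack=[32] mem=[0,0,0,0]
After op 6 (STO M0): stack=[empty] mem=[32,0,0,0]
After op 7 (RCL M0): stack=[32] mem=[32,0,0,0]
After op 8 (pop): stack=[empty] mem=[32,0,0,0]
After op 9 (push 19): stack=[19] mem=[32,0,0,0]
After op 10 (pop): stack=[empty] mem=[32,0,0,0]
After op 11 (push 15): stack=[15] mem=[32,0,0,0]
After op 12 (STO M1): stack=[empty] mem=[32,15,0,0]
After op 13 (push 16): stack=[16] mem=[32,15,0,0]
After op 14 (RCL M1): stack=[16,15] mem=[32,15,0,0]
After op 15 (+): stack=[31] mem=[32,15,0,0]
After op 16 (RCL M0): stack=[31,32] mem=[32,15,0,0]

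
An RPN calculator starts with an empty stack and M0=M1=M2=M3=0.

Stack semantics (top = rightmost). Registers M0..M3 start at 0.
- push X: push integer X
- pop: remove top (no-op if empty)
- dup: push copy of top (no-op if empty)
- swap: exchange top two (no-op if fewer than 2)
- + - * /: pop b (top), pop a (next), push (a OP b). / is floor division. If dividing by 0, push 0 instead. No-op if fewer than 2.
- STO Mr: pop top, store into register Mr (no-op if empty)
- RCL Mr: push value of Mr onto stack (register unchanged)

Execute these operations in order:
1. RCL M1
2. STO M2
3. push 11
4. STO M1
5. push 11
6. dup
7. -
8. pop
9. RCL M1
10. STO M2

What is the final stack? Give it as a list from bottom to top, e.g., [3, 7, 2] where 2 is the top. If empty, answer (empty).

After op 1 (RCL M1): stack=[0] mem=[0,0,0,0]
After op 2 (STO M2): stack=[empty] mem=[0,0,0,0]
After op 3 (push 11): stack=[11] mem=[0,0,0,0]
After op 4 (STO M1): stack=[empty] mem=[0,11,0,0]
After op 5 (push 11): stack=[11] mem=[0,11,0,0]
After op 6 (dup): stack=[11,11] mem=[0,11,0,0]
After op 7 (-): stack=[0] mem=[0,11,0,0]
After op 8 (pop): stack=[empty] mem=[0,11,0,0]
After op 9 (RCL M1): stack=[11] mem=[0,11,0,0]
After op 10 (STO M2): stack=[empty] mem=[0,11,11,0]

Answer: (empty)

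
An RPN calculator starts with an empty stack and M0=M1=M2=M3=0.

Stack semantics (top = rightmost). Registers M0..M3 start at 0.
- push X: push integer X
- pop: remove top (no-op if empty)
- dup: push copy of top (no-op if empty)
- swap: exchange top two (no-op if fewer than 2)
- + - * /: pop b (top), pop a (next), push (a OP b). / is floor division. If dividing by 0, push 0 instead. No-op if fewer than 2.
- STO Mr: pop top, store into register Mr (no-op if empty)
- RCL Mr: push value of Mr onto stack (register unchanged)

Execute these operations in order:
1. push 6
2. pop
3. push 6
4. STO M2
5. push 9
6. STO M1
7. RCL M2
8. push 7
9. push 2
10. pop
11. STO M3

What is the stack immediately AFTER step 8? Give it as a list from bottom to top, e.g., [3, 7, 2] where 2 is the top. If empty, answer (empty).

After op 1 (push 6): stack=[6] mem=[0,0,0,0]
After op 2 (pop): stack=[empty] mem=[0,0,0,0]
After op 3 (push 6): stack=[6] mem=[0,0,0,0]
After op 4 (STO M2): stack=[empty] mem=[0,0,6,0]
After op 5 (push 9): stack=[9] mem=[0,0,6,0]
After op 6 (STO M1): stack=[empty] mem=[0,9,6,0]
After op 7 (RCL M2): stack=[6] mem=[0,9,6,0]
After op 8 (push 7): stack=[6,7] mem=[0,9,6,0]

[6, 7]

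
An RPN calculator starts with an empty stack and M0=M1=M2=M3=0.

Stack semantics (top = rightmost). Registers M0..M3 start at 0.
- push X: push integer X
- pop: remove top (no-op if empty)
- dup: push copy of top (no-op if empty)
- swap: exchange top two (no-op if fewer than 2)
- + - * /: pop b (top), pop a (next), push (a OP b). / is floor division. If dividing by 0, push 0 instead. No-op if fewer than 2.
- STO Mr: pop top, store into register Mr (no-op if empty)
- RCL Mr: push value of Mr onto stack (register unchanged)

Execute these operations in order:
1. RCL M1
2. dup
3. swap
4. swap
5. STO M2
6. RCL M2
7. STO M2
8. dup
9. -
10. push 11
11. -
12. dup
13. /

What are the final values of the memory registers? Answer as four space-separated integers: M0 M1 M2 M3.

After op 1 (RCL M1): stack=[0] mem=[0,0,0,0]
After op 2 (dup): stack=[0,0] mem=[0,0,0,0]
After op 3 (swap): stack=[0,0] mem=[0,0,0,0]
After op 4 (swap): stack=[0,0] mem=[0,0,0,0]
After op 5 (STO M2): stack=[0] mem=[0,0,0,0]
After op 6 (RCL M2): stack=[0,0] mem=[0,0,0,0]
After op 7 (STO M2): stack=[0] mem=[0,0,0,0]
After op 8 (dup): stack=[0,0] mem=[0,0,0,0]
After op 9 (-): stack=[0] mem=[0,0,0,0]
After op 10 (push 11): stack=[0,11] mem=[0,0,0,0]
After op 11 (-): stack=[-11] mem=[0,0,0,0]
After op 12 (dup): stack=[-11,-11] mem=[0,0,0,0]
After op 13 (/): stack=[1] mem=[0,0,0,0]

Answer: 0 0 0 0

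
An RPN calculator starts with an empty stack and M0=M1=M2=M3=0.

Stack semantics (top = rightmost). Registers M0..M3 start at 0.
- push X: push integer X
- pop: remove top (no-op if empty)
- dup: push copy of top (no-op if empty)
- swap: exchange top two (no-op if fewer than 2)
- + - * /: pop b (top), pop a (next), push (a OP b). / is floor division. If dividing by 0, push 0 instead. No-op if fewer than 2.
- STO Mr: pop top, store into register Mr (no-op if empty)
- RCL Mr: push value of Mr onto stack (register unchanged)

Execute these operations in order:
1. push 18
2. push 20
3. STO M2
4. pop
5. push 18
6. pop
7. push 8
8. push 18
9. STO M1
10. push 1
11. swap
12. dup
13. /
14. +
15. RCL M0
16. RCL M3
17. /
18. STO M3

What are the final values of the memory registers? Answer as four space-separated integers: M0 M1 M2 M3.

Answer: 0 18 20 0

Derivation:
After op 1 (push 18): stack=[18] mem=[0,0,0,0]
After op 2 (push 20): stack=[18,20] mem=[0,0,0,0]
After op 3 (STO M2): stack=[18] mem=[0,0,20,0]
After op 4 (pop): stack=[empty] mem=[0,0,20,0]
After op 5 (push 18): stack=[18] mem=[0,0,20,0]
After op 6 (pop): stack=[empty] mem=[0,0,20,0]
After op 7 (push 8): stack=[8] mem=[0,0,20,0]
After op 8 (push 18): stack=[8,18] mem=[0,0,20,0]
After op 9 (STO M1): stack=[8] mem=[0,18,20,0]
After op 10 (push 1): stack=[8,1] mem=[0,18,20,0]
After op 11 (swap): stack=[1,8] mem=[0,18,20,0]
After op 12 (dup): stack=[1,8,8] mem=[0,18,20,0]
After op 13 (/): stack=[1,1] mem=[0,18,20,0]
After op 14 (+): stack=[2] mem=[0,18,20,0]
After op 15 (RCL M0): stack=[2,0] mem=[0,18,20,0]
After op 16 (RCL M3): stack=[2,0,0] mem=[0,18,20,0]
After op 17 (/): stack=[2,0] mem=[0,18,20,0]
After op 18 (STO M3): stack=[2] mem=[0,18,20,0]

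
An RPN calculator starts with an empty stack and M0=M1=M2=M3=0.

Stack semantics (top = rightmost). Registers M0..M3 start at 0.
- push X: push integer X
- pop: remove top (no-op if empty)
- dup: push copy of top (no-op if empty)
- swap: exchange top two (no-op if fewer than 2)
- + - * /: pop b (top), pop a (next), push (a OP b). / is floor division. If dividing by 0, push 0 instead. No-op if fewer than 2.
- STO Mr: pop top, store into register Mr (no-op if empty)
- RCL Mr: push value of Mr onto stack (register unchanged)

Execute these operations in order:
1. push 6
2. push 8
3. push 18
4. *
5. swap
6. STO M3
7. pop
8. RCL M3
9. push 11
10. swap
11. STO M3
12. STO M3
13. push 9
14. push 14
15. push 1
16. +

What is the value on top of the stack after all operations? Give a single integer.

Answer: 15

Derivation:
After op 1 (push 6): stack=[6] mem=[0,0,0,0]
After op 2 (push 8): stack=[6,8] mem=[0,0,0,0]
After op 3 (push 18): stack=[6,8,18] mem=[0,0,0,0]
After op 4 (*): stack=[6,144] mem=[0,0,0,0]
After op 5 (swap): stack=[144,6] mem=[0,0,0,0]
After op 6 (STO M3): stack=[144] mem=[0,0,0,6]
After op 7 (pop): stack=[empty] mem=[0,0,0,6]
After op 8 (RCL M3): stack=[6] mem=[0,0,0,6]
After op 9 (push 11): stack=[6,11] mem=[0,0,0,6]
After op 10 (swap): stack=[11,6] mem=[0,0,0,6]
After op 11 (STO M3): stack=[11] mem=[0,0,0,6]
After op 12 (STO M3): stack=[empty] mem=[0,0,0,11]
After op 13 (push 9): stack=[9] mem=[0,0,0,11]
After op 14 (push 14): stack=[9,14] mem=[0,0,0,11]
After op 15 (push 1): stack=[9,14,1] mem=[0,0,0,11]
After op 16 (+): stack=[9,15] mem=[0,0,0,11]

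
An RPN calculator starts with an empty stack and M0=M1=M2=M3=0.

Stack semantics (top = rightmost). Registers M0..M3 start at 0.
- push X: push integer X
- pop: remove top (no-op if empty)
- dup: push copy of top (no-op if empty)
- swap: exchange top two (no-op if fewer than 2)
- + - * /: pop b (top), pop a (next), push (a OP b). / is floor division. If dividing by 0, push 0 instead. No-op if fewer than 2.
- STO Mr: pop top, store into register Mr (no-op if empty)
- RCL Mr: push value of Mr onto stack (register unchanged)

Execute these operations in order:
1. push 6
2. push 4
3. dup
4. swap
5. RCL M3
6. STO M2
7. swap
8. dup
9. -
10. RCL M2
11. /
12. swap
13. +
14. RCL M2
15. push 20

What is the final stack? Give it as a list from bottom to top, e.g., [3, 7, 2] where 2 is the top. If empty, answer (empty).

After op 1 (push 6): stack=[6] mem=[0,0,0,0]
After op 2 (push 4): stack=[6,4] mem=[0,0,0,0]
After op 3 (dup): stack=[6,4,4] mem=[0,0,0,0]
After op 4 (swap): stack=[6,4,4] mem=[0,0,0,0]
After op 5 (RCL M3): stack=[6,4,4,0] mem=[0,0,0,0]
After op 6 (STO M2): stack=[6,4,4] mem=[0,0,0,0]
After op 7 (swap): stack=[6,4,4] mem=[0,0,0,0]
After op 8 (dup): stack=[6,4,4,4] mem=[0,0,0,0]
After op 9 (-): stack=[6,4,0] mem=[0,0,0,0]
After op 10 (RCL M2): stack=[6,4,0,0] mem=[0,0,0,0]
After op 11 (/): stack=[6,4,0] mem=[0,0,0,0]
After op 12 (swap): stack=[6,0,4] mem=[0,0,0,0]
After op 13 (+): stack=[6,4] mem=[0,0,0,0]
After op 14 (RCL M2): stack=[6,4,0] mem=[0,0,0,0]
After op 15 (push 20): stack=[6,4,0,20] mem=[0,0,0,0]

Answer: [6, 4, 0, 20]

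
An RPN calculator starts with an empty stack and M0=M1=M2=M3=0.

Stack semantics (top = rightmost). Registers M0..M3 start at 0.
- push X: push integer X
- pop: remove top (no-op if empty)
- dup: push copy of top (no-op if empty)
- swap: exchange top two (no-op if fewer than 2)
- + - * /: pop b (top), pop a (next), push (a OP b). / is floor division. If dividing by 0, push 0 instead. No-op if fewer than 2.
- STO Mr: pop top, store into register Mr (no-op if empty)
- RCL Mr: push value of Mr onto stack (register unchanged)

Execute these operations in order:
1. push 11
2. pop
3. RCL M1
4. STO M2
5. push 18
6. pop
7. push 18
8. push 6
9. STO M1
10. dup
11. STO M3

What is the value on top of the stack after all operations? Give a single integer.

After op 1 (push 11): stack=[11] mem=[0,0,0,0]
After op 2 (pop): stack=[empty] mem=[0,0,0,0]
After op 3 (RCL M1): stack=[0] mem=[0,0,0,0]
After op 4 (STO M2): stack=[empty] mem=[0,0,0,0]
After op 5 (push 18): stack=[18] mem=[0,0,0,0]
After op 6 (pop): stack=[empty] mem=[0,0,0,0]
After op 7 (push 18): stack=[18] mem=[0,0,0,0]
After op 8 (push 6): stack=[18,6] mem=[0,0,0,0]
After op 9 (STO M1): stack=[18] mem=[0,6,0,0]
After op 10 (dup): stack=[18,18] mem=[0,6,0,0]
After op 11 (STO M3): stack=[18] mem=[0,6,0,18]

Answer: 18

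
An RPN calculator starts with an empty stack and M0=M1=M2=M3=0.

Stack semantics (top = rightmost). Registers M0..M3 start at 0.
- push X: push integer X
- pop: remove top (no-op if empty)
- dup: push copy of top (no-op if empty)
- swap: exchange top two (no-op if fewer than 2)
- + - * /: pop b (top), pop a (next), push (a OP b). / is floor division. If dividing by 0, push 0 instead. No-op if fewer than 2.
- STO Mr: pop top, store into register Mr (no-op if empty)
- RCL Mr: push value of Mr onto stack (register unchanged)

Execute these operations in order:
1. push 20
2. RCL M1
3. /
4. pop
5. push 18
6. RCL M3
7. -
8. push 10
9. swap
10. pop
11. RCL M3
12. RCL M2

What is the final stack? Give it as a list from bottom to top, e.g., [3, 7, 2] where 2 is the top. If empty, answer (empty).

Answer: [10, 0, 0]

Derivation:
After op 1 (push 20): stack=[20] mem=[0,0,0,0]
After op 2 (RCL M1): stack=[20,0] mem=[0,0,0,0]
After op 3 (/): stack=[0] mem=[0,0,0,0]
After op 4 (pop): stack=[empty] mem=[0,0,0,0]
After op 5 (push 18): stack=[18] mem=[0,0,0,0]
After op 6 (RCL M3): stack=[18,0] mem=[0,0,0,0]
After op 7 (-): stack=[18] mem=[0,0,0,0]
After op 8 (push 10): stack=[18,10] mem=[0,0,0,0]
After op 9 (swap): stack=[10,18] mem=[0,0,0,0]
After op 10 (pop): stack=[10] mem=[0,0,0,0]
After op 11 (RCL M3): stack=[10,0] mem=[0,0,0,0]
After op 12 (RCL M2): stack=[10,0,0] mem=[0,0,0,0]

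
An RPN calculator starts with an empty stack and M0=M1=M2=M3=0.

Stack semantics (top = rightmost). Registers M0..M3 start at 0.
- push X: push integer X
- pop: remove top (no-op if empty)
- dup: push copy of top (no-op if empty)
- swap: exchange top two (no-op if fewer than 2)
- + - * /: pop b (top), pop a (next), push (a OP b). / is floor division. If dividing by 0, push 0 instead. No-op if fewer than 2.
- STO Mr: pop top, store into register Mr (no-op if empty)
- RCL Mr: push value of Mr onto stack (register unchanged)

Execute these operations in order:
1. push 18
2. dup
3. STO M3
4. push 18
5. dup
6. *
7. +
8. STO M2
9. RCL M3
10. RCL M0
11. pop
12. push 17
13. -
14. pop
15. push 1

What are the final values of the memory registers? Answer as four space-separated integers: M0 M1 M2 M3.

After op 1 (push 18): stack=[18] mem=[0,0,0,0]
After op 2 (dup): stack=[18,18] mem=[0,0,0,0]
After op 3 (STO M3): stack=[18] mem=[0,0,0,18]
After op 4 (push 18): stack=[18,18] mem=[0,0,0,18]
After op 5 (dup): stack=[18,18,18] mem=[0,0,0,18]
After op 6 (*): stack=[18,324] mem=[0,0,0,18]
After op 7 (+): stack=[342] mem=[0,0,0,18]
After op 8 (STO M2): stack=[empty] mem=[0,0,342,18]
After op 9 (RCL M3): stack=[18] mem=[0,0,342,18]
After op 10 (RCL M0): stack=[18,0] mem=[0,0,342,18]
After op 11 (pop): stack=[18] mem=[0,0,342,18]
After op 12 (push 17): stack=[18,17] mem=[0,0,342,18]
After op 13 (-): stack=[1] mem=[0,0,342,18]
After op 14 (pop): stack=[empty] mem=[0,0,342,18]
After op 15 (push 1): stack=[1] mem=[0,0,342,18]

Answer: 0 0 342 18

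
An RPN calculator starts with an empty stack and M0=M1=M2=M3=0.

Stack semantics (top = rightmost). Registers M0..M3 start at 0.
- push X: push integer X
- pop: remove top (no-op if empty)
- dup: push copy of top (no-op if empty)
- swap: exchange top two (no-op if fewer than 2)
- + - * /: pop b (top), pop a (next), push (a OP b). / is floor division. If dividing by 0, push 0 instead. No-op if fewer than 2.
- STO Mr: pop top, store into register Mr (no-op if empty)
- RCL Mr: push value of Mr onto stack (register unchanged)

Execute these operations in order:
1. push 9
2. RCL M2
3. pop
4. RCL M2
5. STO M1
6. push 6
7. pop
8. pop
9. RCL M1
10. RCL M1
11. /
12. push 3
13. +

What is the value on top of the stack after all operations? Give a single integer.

Answer: 3

Derivation:
After op 1 (push 9): stack=[9] mem=[0,0,0,0]
After op 2 (RCL M2): stack=[9,0] mem=[0,0,0,0]
After op 3 (pop): stack=[9] mem=[0,0,0,0]
After op 4 (RCL M2): stack=[9,0] mem=[0,0,0,0]
After op 5 (STO M1): stack=[9] mem=[0,0,0,0]
After op 6 (push 6): stack=[9,6] mem=[0,0,0,0]
After op 7 (pop): stack=[9] mem=[0,0,0,0]
After op 8 (pop): stack=[empty] mem=[0,0,0,0]
After op 9 (RCL M1): stack=[0] mem=[0,0,0,0]
After op 10 (RCL M1): stack=[0,0] mem=[0,0,0,0]
After op 11 (/): stack=[0] mem=[0,0,0,0]
After op 12 (push 3): stack=[0,3] mem=[0,0,0,0]
After op 13 (+): stack=[3] mem=[0,0,0,0]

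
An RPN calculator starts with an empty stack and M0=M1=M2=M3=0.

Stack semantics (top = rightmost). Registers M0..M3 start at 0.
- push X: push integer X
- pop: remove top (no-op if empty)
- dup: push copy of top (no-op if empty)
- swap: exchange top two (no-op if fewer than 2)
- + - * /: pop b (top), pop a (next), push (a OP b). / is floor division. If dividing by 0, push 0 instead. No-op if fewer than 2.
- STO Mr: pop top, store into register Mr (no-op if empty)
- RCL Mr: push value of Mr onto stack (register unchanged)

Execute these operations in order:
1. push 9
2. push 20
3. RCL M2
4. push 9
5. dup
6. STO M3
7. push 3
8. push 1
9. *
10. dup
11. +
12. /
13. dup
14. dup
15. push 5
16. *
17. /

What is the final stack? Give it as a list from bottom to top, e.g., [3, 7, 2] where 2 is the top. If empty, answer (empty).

Answer: [9, 20, 0, 1, 0]

Derivation:
After op 1 (push 9): stack=[9] mem=[0,0,0,0]
After op 2 (push 20): stack=[9,20] mem=[0,0,0,0]
After op 3 (RCL M2): stack=[9,20,0] mem=[0,0,0,0]
After op 4 (push 9): stack=[9,20,0,9] mem=[0,0,0,0]
After op 5 (dup): stack=[9,20,0,9,9] mem=[0,0,0,0]
After op 6 (STO M3): stack=[9,20,0,9] mem=[0,0,0,9]
After op 7 (push 3): stack=[9,20,0,9,3] mem=[0,0,0,9]
After op 8 (push 1): stack=[9,20,0,9,3,1] mem=[0,0,0,9]
After op 9 (*): stack=[9,20,0,9,3] mem=[0,0,0,9]
After op 10 (dup): stack=[9,20,0,9,3,3] mem=[0,0,0,9]
After op 11 (+): stack=[9,20,0,9,6] mem=[0,0,0,9]
After op 12 (/): stack=[9,20,0,1] mem=[0,0,0,9]
After op 13 (dup): stack=[9,20,0,1,1] mem=[0,0,0,9]
After op 14 (dup): stack=[9,20,0,1,1,1] mem=[0,0,0,9]
After op 15 (push 5): stack=[9,20,0,1,1,1,5] mem=[0,0,0,9]
After op 16 (*): stack=[9,20,0,1,1,5] mem=[0,0,0,9]
After op 17 (/): stack=[9,20,0,1,0] mem=[0,0,0,9]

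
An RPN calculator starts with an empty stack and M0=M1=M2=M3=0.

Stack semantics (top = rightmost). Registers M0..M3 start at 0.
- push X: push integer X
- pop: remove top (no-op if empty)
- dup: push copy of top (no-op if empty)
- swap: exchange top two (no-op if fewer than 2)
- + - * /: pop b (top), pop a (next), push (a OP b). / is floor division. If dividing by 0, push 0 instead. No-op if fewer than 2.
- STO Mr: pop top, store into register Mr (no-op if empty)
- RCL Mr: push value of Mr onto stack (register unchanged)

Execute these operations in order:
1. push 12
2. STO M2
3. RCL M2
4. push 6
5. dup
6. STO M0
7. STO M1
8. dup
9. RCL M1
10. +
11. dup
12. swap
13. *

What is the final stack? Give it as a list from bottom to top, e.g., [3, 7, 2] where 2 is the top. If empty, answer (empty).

After op 1 (push 12): stack=[12] mem=[0,0,0,0]
After op 2 (STO M2): stack=[empty] mem=[0,0,12,0]
After op 3 (RCL M2): stack=[12] mem=[0,0,12,0]
After op 4 (push 6): stack=[12,6] mem=[0,0,12,0]
After op 5 (dup): stack=[12,6,6] mem=[0,0,12,0]
After op 6 (STO M0): stack=[12,6] mem=[6,0,12,0]
After op 7 (STO M1): stack=[12] mem=[6,6,12,0]
After op 8 (dup): stack=[12,12] mem=[6,6,12,0]
After op 9 (RCL M1): stack=[12,12,6] mem=[6,6,12,0]
After op 10 (+): stack=[12,18] mem=[6,6,12,0]
After op 11 (dup): stack=[12,18,18] mem=[6,6,12,0]
After op 12 (swap): stack=[12,18,18] mem=[6,6,12,0]
After op 13 (*): stack=[12,324] mem=[6,6,12,0]

Answer: [12, 324]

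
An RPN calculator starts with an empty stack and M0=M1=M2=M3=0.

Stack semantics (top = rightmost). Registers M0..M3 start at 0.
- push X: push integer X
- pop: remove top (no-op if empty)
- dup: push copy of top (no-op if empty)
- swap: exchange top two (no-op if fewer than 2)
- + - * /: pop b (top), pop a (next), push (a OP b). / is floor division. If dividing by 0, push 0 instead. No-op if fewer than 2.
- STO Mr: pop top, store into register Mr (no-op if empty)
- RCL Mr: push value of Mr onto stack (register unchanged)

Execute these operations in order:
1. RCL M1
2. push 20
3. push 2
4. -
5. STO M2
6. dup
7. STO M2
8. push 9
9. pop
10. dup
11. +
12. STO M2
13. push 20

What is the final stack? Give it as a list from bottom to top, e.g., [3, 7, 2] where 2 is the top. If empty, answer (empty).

Answer: [20]

Derivation:
After op 1 (RCL M1): stack=[0] mem=[0,0,0,0]
After op 2 (push 20): stack=[0,20] mem=[0,0,0,0]
After op 3 (push 2): stack=[0,20,2] mem=[0,0,0,0]
After op 4 (-): stack=[0,18] mem=[0,0,0,0]
After op 5 (STO M2): stack=[0] mem=[0,0,18,0]
After op 6 (dup): stack=[0,0] mem=[0,0,18,0]
After op 7 (STO M2): stack=[0] mem=[0,0,0,0]
After op 8 (push 9): stack=[0,9] mem=[0,0,0,0]
After op 9 (pop): stack=[0] mem=[0,0,0,0]
After op 10 (dup): stack=[0,0] mem=[0,0,0,0]
After op 11 (+): stack=[0] mem=[0,0,0,0]
After op 12 (STO M2): stack=[empty] mem=[0,0,0,0]
After op 13 (push 20): stack=[20] mem=[0,0,0,0]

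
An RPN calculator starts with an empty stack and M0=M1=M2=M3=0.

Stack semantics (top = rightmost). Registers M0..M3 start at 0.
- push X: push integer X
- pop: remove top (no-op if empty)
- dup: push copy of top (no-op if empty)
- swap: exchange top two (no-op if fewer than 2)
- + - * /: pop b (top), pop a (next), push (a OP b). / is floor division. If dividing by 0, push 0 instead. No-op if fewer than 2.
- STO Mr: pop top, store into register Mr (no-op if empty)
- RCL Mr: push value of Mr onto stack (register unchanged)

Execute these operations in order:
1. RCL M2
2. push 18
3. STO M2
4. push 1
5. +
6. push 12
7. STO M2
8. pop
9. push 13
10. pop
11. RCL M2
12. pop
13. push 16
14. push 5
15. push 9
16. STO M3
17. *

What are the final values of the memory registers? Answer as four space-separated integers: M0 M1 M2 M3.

After op 1 (RCL M2): stack=[0] mem=[0,0,0,0]
After op 2 (push 18): stack=[0,18] mem=[0,0,0,0]
After op 3 (STO M2): stack=[0] mem=[0,0,18,0]
After op 4 (push 1): stack=[0,1] mem=[0,0,18,0]
After op 5 (+): stack=[1] mem=[0,0,18,0]
After op 6 (push 12): stack=[1,12] mem=[0,0,18,0]
After op 7 (STO M2): stack=[1] mem=[0,0,12,0]
After op 8 (pop): stack=[empty] mem=[0,0,12,0]
After op 9 (push 13): stack=[13] mem=[0,0,12,0]
After op 10 (pop): stack=[empty] mem=[0,0,12,0]
After op 11 (RCL M2): stack=[12] mem=[0,0,12,0]
After op 12 (pop): stack=[empty] mem=[0,0,12,0]
After op 13 (push 16): stack=[16] mem=[0,0,12,0]
After op 14 (push 5): stack=[16,5] mem=[0,0,12,0]
After op 15 (push 9): stack=[16,5,9] mem=[0,0,12,0]
After op 16 (STO M3): stack=[16,5] mem=[0,0,12,9]
After op 17 (*): stack=[80] mem=[0,0,12,9]

Answer: 0 0 12 9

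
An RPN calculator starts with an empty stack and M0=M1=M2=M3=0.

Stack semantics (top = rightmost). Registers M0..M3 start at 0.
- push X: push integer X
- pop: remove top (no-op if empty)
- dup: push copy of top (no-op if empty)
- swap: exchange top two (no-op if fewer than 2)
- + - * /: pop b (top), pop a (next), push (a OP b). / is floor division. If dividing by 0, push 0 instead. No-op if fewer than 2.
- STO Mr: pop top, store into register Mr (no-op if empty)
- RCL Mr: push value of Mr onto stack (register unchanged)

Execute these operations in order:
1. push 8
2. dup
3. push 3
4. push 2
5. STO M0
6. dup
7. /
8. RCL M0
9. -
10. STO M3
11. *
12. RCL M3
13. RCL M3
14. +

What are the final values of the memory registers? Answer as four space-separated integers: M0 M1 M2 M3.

After op 1 (push 8): stack=[8] mem=[0,0,0,0]
After op 2 (dup): stack=[8,8] mem=[0,0,0,0]
After op 3 (push 3): stack=[8,8,3] mem=[0,0,0,0]
After op 4 (push 2): stack=[8,8,3,2] mem=[0,0,0,0]
After op 5 (STO M0): stack=[8,8,3] mem=[2,0,0,0]
After op 6 (dup): stack=[8,8,3,3] mem=[2,0,0,0]
After op 7 (/): stack=[8,8,1] mem=[2,0,0,0]
After op 8 (RCL M0): stack=[8,8,1,2] mem=[2,0,0,0]
After op 9 (-): stack=[8,8,-1] mem=[2,0,0,0]
After op 10 (STO M3): stack=[8,8] mem=[2,0,0,-1]
After op 11 (*): stack=[64] mem=[2,0,0,-1]
After op 12 (RCL M3): stack=[64,-1] mem=[2,0,0,-1]
After op 13 (RCL M3): stack=[64,-1,-1] mem=[2,0,0,-1]
After op 14 (+): stack=[64,-2] mem=[2,0,0,-1]

Answer: 2 0 0 -1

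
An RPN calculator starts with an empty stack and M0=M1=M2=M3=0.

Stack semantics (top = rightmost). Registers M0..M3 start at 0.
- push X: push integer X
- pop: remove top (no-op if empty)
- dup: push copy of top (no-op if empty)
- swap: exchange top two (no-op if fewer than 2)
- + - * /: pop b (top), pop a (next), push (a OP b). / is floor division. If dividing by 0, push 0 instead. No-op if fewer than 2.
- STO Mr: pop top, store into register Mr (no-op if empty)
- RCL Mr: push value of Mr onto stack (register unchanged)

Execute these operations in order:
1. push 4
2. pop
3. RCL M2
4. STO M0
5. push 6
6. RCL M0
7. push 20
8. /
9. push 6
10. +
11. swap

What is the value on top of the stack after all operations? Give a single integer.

After op 1 (push 4): stack=[4] mem=[0,0,0,0]
After op 2 (pop): stack=[empty] mem=[0,0,0,0]
After op 3 (RCL M2): stack=[0] mem=[0,0,0,0]
After op 4 (STO M0): stack=[empty] mem=[0,0,0,0]
After op 5 (push 6): stack=[6] mem=[0,0,0,0]
After op 6 (RCL M0): stack=[6,0] mem=[0,0,0,0]
After op 7 (push 20): stack=[6,0,20] mem=[0,0,0,0]
After op 8 (/): stack=[6,0] mem=[0,0,0,0]
After op 9 (push 6): stack=[6,0,6] mem=[0,0,0,0]
After op 10 (+): stack=[6,6] mem=[0,0,0,0]
After op 11 (swap): stack=[6,6] mem=[0,0,0,0]

Answer: 6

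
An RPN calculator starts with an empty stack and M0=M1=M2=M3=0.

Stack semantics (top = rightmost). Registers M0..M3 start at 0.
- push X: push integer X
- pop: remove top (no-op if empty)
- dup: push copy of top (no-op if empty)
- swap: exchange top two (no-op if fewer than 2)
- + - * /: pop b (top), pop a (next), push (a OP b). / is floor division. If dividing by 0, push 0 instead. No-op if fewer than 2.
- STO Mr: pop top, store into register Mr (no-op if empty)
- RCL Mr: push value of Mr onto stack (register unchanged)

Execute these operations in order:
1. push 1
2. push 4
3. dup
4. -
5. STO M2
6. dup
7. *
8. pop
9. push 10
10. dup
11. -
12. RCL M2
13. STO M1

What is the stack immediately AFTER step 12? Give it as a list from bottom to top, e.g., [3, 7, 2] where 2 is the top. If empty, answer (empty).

After op 1 (push 1): stack=[1] mem=[0,0,0,0]
After op 2 (push 4): stack=[1,4] mem=[0,0,0,0]
After op 3 (dup): stack=[1,4,4] mem=[0,0,0,0]
After op 4 (-): stack=[1,0] mem=[0,0,0,0]
After op 5 (STO M2): stack=[1] mem=[0,0,0,0]
After op 6 (dup): stack=[1,1] mem=[0,0,0,0]
After op 7 (*): stack=[1] mem=[0,0,0,0]
After op 8 (pop): stack=[empty] mem=[0,0,0,0]
After op 9 (push 10): stack=[10] mem=[0,0,0,0]
After op 10 (dup): stack=[10,10] mem=[0,0,0,0]
After op 11 (-): stack=[0] mem=[0,0,0,0]
After op 12 (RCL M2): stack=[0,0] mem=[0,0,0,0]

[0, 0]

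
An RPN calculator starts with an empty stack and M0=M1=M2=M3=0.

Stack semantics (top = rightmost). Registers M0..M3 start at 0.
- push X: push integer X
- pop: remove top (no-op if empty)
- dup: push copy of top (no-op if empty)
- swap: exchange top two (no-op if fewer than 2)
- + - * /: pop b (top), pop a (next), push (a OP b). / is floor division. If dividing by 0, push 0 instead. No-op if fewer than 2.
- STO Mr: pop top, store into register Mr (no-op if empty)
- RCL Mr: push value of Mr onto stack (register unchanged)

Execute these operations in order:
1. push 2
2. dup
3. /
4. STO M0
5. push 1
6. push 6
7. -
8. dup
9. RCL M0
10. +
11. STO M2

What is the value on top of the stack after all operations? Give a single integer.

After op 1 (push 2): stack=[2] mem=[0,0,0,0]
After op 2 (dup): stack=[2,2] mem=[0,0,0,0]
After op 3 (/): stack=[1] mem=[0,0,0,0]
After op 4 (STO M0): stack=[empty] mem=[1,0,0,0]
After op 5 (push 1): stack=[1] mem=[1,0,0,0]
After op 6 (push 6): stack=[1,6] mem=[1,0,0,0]
After op 7 (-): stack=[-5] mem=[1,0,0,0]
After op 8 (dup): stack=[-5,-5] mem=[1,0,0,0]
After op 9 (RCL M0): stack=[-5,-5,1] mem=[1,0,0,0]
After op 10 (+): stack=[-5,-4] mem=[1,0,0,0]
After op 11 (STO M2): stack=[-5] mem=[1,0,-4,0]

Answer: -5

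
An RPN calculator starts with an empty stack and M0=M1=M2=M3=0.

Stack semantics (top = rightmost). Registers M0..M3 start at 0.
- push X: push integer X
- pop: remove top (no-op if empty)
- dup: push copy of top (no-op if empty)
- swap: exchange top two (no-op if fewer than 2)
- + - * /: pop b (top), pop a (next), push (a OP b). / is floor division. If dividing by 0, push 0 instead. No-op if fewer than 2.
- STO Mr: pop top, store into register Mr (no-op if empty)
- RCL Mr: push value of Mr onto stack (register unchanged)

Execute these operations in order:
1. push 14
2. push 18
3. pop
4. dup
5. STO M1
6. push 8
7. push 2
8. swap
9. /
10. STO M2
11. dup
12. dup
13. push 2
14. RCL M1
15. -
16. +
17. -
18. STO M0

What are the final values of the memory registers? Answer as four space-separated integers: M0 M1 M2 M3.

After op 1 (push 14): stack=[14] mem=[0,0,0,0]
After op 2 (push 18): stack=[14,18] mem=[0,0,0,0]
After op 3 (pop): stack=[14] mem=[0,0,0,0]
After op 4 (dup): stack=[14,14] mem=[0,0,0,0]
After op 5 (STO M1): stack=[14] mem=[0,14,0,0]
After op 6 (push 8): stack=[14,8] mem=[0,14,0,0]
After op 7 (push 2): stack=[14,8,2] mem=[0,14,0,0]
After op 8 (swap): stack=[14,2,8] mem=[0,14,0,0]
After op 9 (/): stack=[14,0] mem=[0,14,0,0]
After op 10 (STO M2): stack=[14] mem=[0,14,0,0]
After op 11 (dup): stack=[14,14] mem=[0,14,0,0]
After op 12 (dup): stack=[14,14,14] mem=[0,14,0,0]
After op 13 (push 2): stack=[14,14,14,2] mem=[0,14,0,0]
After op 14 (RCL M1): stack=[14,14,14,2,14] mem=[0,14,0,0]
After op 15 (-): stack=[14,14,14,-12] mem=[0,14,0,0]
After op 16 (+): stack=[14,14,2] mem=[0,14,0,0]
After op 17 (-): stack=[14,12] mem=[0,14,0,0]
After op 18 (STO M0): stack=[14] mem=[12,14,0,0]

Answer: 12 14 0 0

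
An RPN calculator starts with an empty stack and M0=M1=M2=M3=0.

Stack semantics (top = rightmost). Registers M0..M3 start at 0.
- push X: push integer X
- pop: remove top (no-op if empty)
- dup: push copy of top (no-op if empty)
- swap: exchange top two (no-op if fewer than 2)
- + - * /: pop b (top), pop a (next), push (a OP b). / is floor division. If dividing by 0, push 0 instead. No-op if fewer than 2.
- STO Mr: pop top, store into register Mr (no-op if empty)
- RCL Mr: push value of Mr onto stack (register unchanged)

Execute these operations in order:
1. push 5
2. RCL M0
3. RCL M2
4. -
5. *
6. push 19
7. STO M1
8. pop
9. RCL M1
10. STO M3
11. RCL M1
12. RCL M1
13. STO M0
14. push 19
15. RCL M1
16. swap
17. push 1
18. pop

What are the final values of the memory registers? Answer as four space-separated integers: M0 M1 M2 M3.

Answer: 19 19 0 19

Derivation:
After op 1 (push 5): stack=[5] mem=[0,0,0,0]
After op 2 (RCL M0): stack=[5,0] mem=[0,0,0,0]
After op 3 (RCL M2): stack=[5,0,0] mem=[0,0,0,0]
After op 4 (-): stack=[5,0] mem=[0,0,0,0]
After op 5 (*): stack=[0] mem=[0,0,0,0]
After op 6 (push 19): stack=[0,19] mem=[0,0,0,0]
After op 7 (STO M1): stack=[0] mem=[0,19,0,0]
After op 8 (pop): stack=[empty] mem=[0,19,0,0]
After op 9 (RCL M1): stack=[19] mem=[0,19,0,0]
After op 10 (STO M3): stack=[empty] mem=[0,19,0,19]
After op 11 (RCL M1): stack=[19] mem=[0,19,0,19]
After op 12 (RCL M1): stack=[19,19] mem=[0,19,0,19]
After op 13 (STO M0): stack=[19] mem=[19,19,0,19]
After op 14 (push 19): stack=[19,19] mem=[19,19,0,19]
After op 15 (RCL M1): stack=[19,19,19] mem=[19,19,0,19]
After op 16 (swap): stack=[19,19,19] mem=[19,19,0,19]
After op 17 (push 1): stack=[19,19,19,1] mem=[19,19,0,19]
After op 18 (pop): stack=[19,19,19] mem=[19,19,0,19]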